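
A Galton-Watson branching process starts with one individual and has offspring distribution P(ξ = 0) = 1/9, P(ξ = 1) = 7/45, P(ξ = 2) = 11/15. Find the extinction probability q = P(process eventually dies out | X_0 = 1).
q = 5/33

The pgf is f(s) = 1/9 + 7/45·s + 11/15·s². The extinction probability q is the smallest fixed point of f in [0, 1]. Setting s = f(s):
  11/15·s² + (7/45 − 1)·s + 1/9 = 0
  11/15·s² − (1/9 + 11/15)·s + 1/9 = 0
which factors as (s − 1)·(11/15·s − 1/9) = 0, giving roots s = 1 and s = (1/9)/(11/15) = 5/33.
Mean offspring μ = 7/45 + 2·11/15 = 73/45 > 1 (supercritical), so q < 1. The extinction probability is the smaller root: q = (1/9)/(11/15) = 5/33.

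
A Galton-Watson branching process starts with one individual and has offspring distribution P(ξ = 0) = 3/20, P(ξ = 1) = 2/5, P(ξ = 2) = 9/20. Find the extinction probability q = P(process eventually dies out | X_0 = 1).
q = 1/3

The pgf is f(s) = 3/20 + 2/5·s + 9/20·s². The extinction probability q is the smallest fixed point of f in [0, 1]. Setting s = f(s):
  9/20·s² + (2/5 − 1)·s + 3/20 = 0
  9/20·s² − (3/20 + 9/20)·s + 3/20 = 0
which factors as (s − 1)·(9/20·s − 3/20) = 0, giving roots s = 1 and s = (3/20)/(9/20) = 1/3.
Mean offspring μ = 2/5 + 2·9/20 = 13/10 > 1 (supercritical), so q < 1. The extinction probability is the smaller root: q = (3/20)/(9/20) = 1/3.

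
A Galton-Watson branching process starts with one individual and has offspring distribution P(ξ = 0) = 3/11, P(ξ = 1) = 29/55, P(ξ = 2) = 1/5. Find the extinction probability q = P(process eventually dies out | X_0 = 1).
q = 1

Mean offspring μ = 0·3/11 + 1·29/55 + 2·1/5 = 51/55 ≤ 1. For μ ≤ 1 with offspring not concentrated at 1, the Galton-Watson process goes extinct almost surely, so q = 1.
(Algebraic check: The pgf is f(s) = 3/11 + 29/55·s + 1/5·s². The extinction probability q is the smallest fixed point of f in [0, 1]. Setting s = f(s):
  1/5·s² + (29/55 − 1)·s + 3/11 = 0
  1/5·s² − (3/11 + 1/5)·s + 3/11 = 0
which factors as (s − 1)·(1/5·s − 3/11) = 0, giving roots s = 1 and s = (3/11)/(1/5) = 15/11. Since 15/11 ≥ 1, the smallest root in [0, 1] is s = 1.)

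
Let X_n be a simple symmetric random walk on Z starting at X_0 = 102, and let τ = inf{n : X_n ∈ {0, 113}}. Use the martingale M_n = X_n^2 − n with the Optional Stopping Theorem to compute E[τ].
E[τ] = 1122

M_n = X_n^2 − n is a martingale (since E[X_{n+1}^2 | F_n] = X_n^2 + 1). By OST (τ has finite mean in a bounded region), E[M_τ] = E[M_0] = X_0^2 − 0 = 102^2 = 10404. Also E[M_τ] = E[X_τ^2] − E[τ]. The walk exits at 0 or 113, with P(hit 113 first) = 102/113, so E[X_τ^2] = 113^2 · 102/113 + 0 = 11526. Thus E[τ] = E[X_τ^2] − E[M_τ] = 11526 − 10404 = 1122 = 102(113 − 102) = 1122.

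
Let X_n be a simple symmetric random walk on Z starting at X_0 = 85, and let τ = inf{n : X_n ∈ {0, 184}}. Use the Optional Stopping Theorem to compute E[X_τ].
E[X_τ] = 85

X_n is a martingale and τ is a bounded-mean stopping time (indeed τ is finite a.s. with bounded expectation since the walk is in a bounded region). By the OST, E[X_τ] = E[X_0] = 85. Equivalently: E[X_τ] = 184 · P(hit 184 first) + 0 · P(hit 0 first) = 184 · (85/184) = 85.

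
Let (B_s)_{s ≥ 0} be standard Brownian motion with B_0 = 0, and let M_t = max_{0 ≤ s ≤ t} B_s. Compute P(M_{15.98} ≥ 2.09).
P(M_{15.98} ≥ 2.09) = 2·P(B_{15.98} ≥ 2.09) = 2(1 − Φ(2.09/√15.98)) ≈ 0.6011

By the reflection principle for Brownian motion, P(M_t ≥ a) = 2 · P(B_t ≥ a) for a ≥ 0. Since B_t ~ N(0, t), P(B_t ≥ 2.09) = 1 − Φ(2.09/√t) = 1 − Φ(2.09/√15.98) = 1 − Φ(0.5228). So
  P(M_{15.98} ≥ 2.09) = 2(1 − Φ(0.5228)) ≈ 0.6011.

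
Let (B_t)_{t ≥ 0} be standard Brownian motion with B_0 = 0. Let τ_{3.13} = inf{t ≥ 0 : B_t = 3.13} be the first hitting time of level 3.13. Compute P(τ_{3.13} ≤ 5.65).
P(τ_{3.13} ≤ 5.65) = 2(1 − Φ(3.13/√5.65)) = 2(1 − Φ(1.3168)) ≈ 0.1879

By the reflection principle for standard BM, P(τ_b ≤ t) = 2 · P(B_t ≥ b). Since B_t ~ N(0, t), P(B_t ≥ 3.13) = 1 − Φ(3.13/√t) = 1 − Φ(3.13/√5.65) = 1 − Φ(1.3168) ≈ 0.09395. Doubling: P(τ_{3.13} ≤ 5.65) ≈ 2 · 0.09395 = 0.18790 ≈ 0.1879.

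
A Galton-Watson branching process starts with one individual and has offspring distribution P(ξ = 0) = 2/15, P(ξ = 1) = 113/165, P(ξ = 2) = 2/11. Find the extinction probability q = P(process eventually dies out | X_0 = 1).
q = 11/15

The pgf is f(s) = 2/15 + 113/165·s + 2/11·s². The extinction probability q is the smallest fixed point of f in [0, 1]. Setting s = f(s):
  2/11·s² + (113/165 − 1)·s + 2/15 = 0
  2/11·s² − (2/15 + 2/11)·s + 2/15 = 0
which factors as (s − 1)·(2/11·s − 2/15) = 0, giving roots s = 1 and s = (2/15)/(2/11) = 11/15.
Mean offspring μ = 113/165 + 2·2/11 = 173/165 > 1 (supercritical), so q < 1. The extinction probability is the smaller root: q = (2/15)/(2/11) = 11/15.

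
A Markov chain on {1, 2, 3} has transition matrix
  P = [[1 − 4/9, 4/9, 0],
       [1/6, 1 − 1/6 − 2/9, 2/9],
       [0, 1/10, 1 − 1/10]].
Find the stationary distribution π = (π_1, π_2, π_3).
π = (27/259, 72/259, 160/259)

This is a birth-death chain on three states, which satisfies detailed balance: π_1 · P_{12} = π_2 · P_{21} and π_2 · P_{23} = π_3 · P_{32}.
From π_1 · 4/9 = π_2 · 1/6: π_2/π_1 = (4/9)/(1/6) = 8/3.
From π_2 · 2/9 = π_3 · 1/10: π_3/π_2 = (2/9)/(1/10) = 20/9.
Take π_1 proportional to 1; then unnormalized π = (1, 8/3, 160/27). Normalize by dividing by the sum 259/27:
  π = (27/259, 72/259, 160/259).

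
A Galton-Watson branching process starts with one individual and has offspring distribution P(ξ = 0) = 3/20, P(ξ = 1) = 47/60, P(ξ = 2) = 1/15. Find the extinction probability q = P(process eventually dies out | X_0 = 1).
q = 1

Mean offspring μ = 0·3/20 + 1·47/60 + 2·1/15 = 11/12 ≤ 1. For μ ≤ 1 with offspring not concentrated at 1, the Galton-Watson process goes extinct almost surely, so q = 1.
(Algebraic check: The pgf is f(s) = 3/20 + 47/60·s + 1/15·s². The extinction probability q is the smallest fixed point of f in [0, 1]. Setting s = f(s):
  1/15·s² + (47/60 − 1)·s + 3/20 = 0
  1/15·s² − (3/20 + 1/15)·s + 3/20 = 0
which factors as (s − 1)·(1/15·s − 3/20) = 0, giving roots s = 1 and s = (3/20)/(1/15) = 9/4. Since 9/4 ≥ 1, the smallest root in [0, 1] is s = 1.)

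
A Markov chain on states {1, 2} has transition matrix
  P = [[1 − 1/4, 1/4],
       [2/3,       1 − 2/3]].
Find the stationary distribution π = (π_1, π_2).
π_1 = 8/11, π_2 = 3/11

Solve πP = π with π_1 + π_2 = 1. From πP = π: π_1 · (1 − 1/4) + π_2 · 2/3 = π_1 ⇒ π_2 · 2/3 = π_1 · 1/4 ⇒ π_2/π_1 = (1/4)/(2/3) = 3/8. Together with π_1 + π_2 = 1:
  π_1 = (2/3)/(1/4 + 2/3) = (2/3)/(11/12) = 8/11,
  π_2 = (1/4)/(1/4 + 2/3) = (1/4)/(11/12) = 3/11.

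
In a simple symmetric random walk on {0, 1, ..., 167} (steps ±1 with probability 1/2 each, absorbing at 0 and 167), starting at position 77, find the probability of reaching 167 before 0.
P(hit 167 before 0) = 77/167

Let u_k = P(hit 167 before 0 | start at k). Then u_0 = 0, u_167 = 1, and u_k = u_{k-1}/2 + u_{k+1}/2 for 1 ≤ k ≤ 166. This harmonic recurrence is solved by u_k = k/167, giving u_77 = 77/167.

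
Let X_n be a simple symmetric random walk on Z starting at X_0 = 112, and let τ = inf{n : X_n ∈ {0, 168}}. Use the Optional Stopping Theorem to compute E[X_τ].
E[X_τ] = 112

X_n is a martingale and τ is a bounded-mean stopping time (indeed τ is finite a.s. with bounded expectation since the walk is in a bounded region). By the OST, E[X_τ] = E[X_0] = 112. Equivalently: E[X_τ] = 168 · P(hit 168 first) + 0 · P(hit 0 first) = 168 · (112/168) = 112.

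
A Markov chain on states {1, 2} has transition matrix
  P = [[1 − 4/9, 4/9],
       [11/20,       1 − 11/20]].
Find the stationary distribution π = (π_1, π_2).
π_1 = 99/179, π_2 = 80/179

Solve πP = π with π_1 + π_2 = 1. From πP = π: π_1 · (1 − 4/9) + π_2 · 11/20 = π_1 ⇒ π_2 · 11/20 = π_1 · 4/9 ⇒ π_2/π_1 = (4/9)/(11/20) = 80/99. Together with π_1 + π_2 = 1:
  π_1 = (11/20)/(4/9 + 11/20) = (11/20)/(179/180) = 99/179,
  π_2 = (4/9)/(4/9 + 11/20) = (4/9)/(179/180) = 80/179.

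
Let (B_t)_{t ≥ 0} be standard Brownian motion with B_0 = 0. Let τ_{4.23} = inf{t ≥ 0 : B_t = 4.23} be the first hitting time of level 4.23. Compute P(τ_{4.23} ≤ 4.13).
P(τ_{4.23} ≤ 4.13) = 2(1 − Φ(4.23/√4.13)) = 2(1 − Φ(2.0814)) ≈ 0.0374

By the reflection principle for standard BM, P(τ_b ≤ t) = 2 · P(B_t ≥ b). Since B_t ~ N(0, t), P(B_t ≥ 4.23) = 1 − Φ(4.23/√t) = 1 − Φ(4.23/√4.13) = 1 − Φ(2.0814) ≈ 0.01870. Doubling: P(τ_{4.23} ≤ 4.13) ≈ 2 · 0.01870 = 0.03740 ≈ 0.0374.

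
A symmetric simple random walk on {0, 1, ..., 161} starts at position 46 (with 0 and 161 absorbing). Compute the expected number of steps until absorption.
E[τ | X_0 = 46] = 5290

Let v_k = E[τ | X_0 = k]. Boundary: v_0 = v_161 = 0. Recurrence: v_k = 1 + (v_{k-1} + v_{k+1})/2 for 1 ≤ k ≤ 160. The particular solution to v_k − (v_{k-1} + v_{k+1})/2 = 1 is v_k = −k^2. Adding homogeneous solution A + B k and matching boundaries gives v_k = k (161 − k). Substituting k = 46: v_46 = 46 · 115 = 5290.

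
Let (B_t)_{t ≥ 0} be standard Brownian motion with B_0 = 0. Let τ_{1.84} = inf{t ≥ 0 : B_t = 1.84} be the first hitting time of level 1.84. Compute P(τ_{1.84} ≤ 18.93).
P(τ_{1.84} ≤ 18.93) = 2(1 − Φ(1.84/√18.93)) = 2(1 − Φ(0.4229)) ≈ 0.6724

By the reflection principle for standard BM, P(τ_b ≤ t) = 2 · P(B_t ≥ b). Since B_t ~ N(0, t), P(B_t ≥ 1.84) = 1 − Φ(1.84/√t) = 1 − Φ(1.84/√18.93) = 1 − Φ(0.4229) ≈ 0.33618. Doubling: P(τ_{1.84} ≤ 18.93) ≈ 2 · 0.33618 = 0.67236 ≈ 0.6724.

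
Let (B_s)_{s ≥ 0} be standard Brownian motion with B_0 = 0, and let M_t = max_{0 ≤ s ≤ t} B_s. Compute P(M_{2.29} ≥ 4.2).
P(M_{2.29} ≥ 4.2) = 2·P(B_{2.29} ≥ 4.2) = 2(1 − Φ(4.2/√2.29)) ≈ 0.0055

By the reflection principle for Brownian motion, P(M_t ≥ a) = 2 · P(B_t ≥ a) for a ≥ 0. Since B_t ~ N(0, t), P(B_t ≥ 4.2) = 1 − Φ(4.2/√t) = 1 − Φ(4.2/√2.29) = 1 − Φ(2.7754). So
  P(M_{2.29} ≥ 4.2) = 2(1 − Φ(2.7754)) ≈ 0.0055.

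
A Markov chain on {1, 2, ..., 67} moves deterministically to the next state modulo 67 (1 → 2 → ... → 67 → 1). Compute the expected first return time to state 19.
E[T_19 | X_0 = 19] = 67

The chain cycles deterministically, so starting at state 19 it returns in exactly 67 steps. Equivalently, the stationary distribution is uniform π_j = 1/67 for every state j, so by Kac's formula E[T_19] = 1/π_19 = 67.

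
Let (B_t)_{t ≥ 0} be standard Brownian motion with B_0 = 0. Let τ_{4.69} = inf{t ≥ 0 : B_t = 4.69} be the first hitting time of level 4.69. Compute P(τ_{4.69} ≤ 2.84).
P(τ_{4.69} ≤ 2.84) = 2(1 − Φ(4.69/√2.84)) = 2(1 − Φ(2.7830)) ≈ 0.0054

By the reflection principle for standard BM, P(τ_b ≤ t) = 2 · P(B_t ≥ b). Since B_t ~ N(0, t), P(B_t ≥ 4.69) = 1 − Φ(4.69/√t) = 1 − Φ(4.69/√2.84) = 1 − Φ(2.7830) ≈ 0.00269. Doubling: P(τ_{4.69} ≤ 2.84) ≈ 2 · 0.00269 = 0.00538 ≈ 0.0054.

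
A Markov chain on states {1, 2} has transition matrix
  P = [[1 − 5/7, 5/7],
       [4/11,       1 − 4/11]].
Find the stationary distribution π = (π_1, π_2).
π_1 = 28/83, π_2 = 55/83

Solve πP = π with π_1 + π_2 = 1. From πP = π: π_1 · (1 − 5/7) + π_2 · 4/11 = π_1 ⇒ π_2 · 4/11 = π_1 · 5/7 ⇒ π_2/π_1 = (5/7)/(4/11) = 55/28. Together with π_1 + π_2 = 1:
  π_1 = (4/11)/(5/7 + 4/11) = (4/11)/(83/77) = 28/83,
  π_2 = (5/7)/(5/7 + 4/11) = (5/7)/(83/77) = 55/83.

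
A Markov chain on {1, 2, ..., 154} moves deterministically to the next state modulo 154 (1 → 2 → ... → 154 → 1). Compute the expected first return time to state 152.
E[T_152 | X_0 = 152] = 154

The chain cycles deterministically, so starting at state 152 it returns in exactly 154 steps. Equivalently, the stationary distribution is uniform π_j = 1/154 for every state j, so by Kac's formula E[T_152] = 1/π_152 = 154.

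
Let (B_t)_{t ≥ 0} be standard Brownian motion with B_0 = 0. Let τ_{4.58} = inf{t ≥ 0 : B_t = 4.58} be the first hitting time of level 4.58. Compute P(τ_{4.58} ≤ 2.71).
P(τ_{4.58} ≤ 2.71) = 2(1 − Φ(4.58/√2.71)) = 2(1 − Φ(2.7822)) ≈ 0.0054

By the reflection principle for standard BM, P(τ_b ≤ t) = 2 · P(B_t ≥ b). Since B_t ~ N(0, t), P(B_t ≥ 4.58) = 1 − Φ(4.58/√t) = 1 − Φ(4.58/√2.71) = 1 − Φ(2.7822) ≈ 0.00270. Doubling: P(τ_{4.58} ≤ 2.71) ≈ 2 · 0.00270 = 0.00540 ≈ 0.0054.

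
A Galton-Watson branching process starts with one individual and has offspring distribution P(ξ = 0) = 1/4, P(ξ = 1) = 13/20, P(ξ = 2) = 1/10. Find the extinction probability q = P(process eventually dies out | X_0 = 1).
q = 1

Mean offspring μ = 0·1/4 + 1·13/20 + 2·1/10 = 17/20 ≤ 1. For μ ≤ 1 with offspring not concentrated at 1, the Galton-Watson process goes extinct almost surely, so q = 1.
(Algebraic check: The pgf is f(s) = 1/4 + 13/20·s + 1/10·s². The extinction probability q is the smallest fixed point of f in [0, 1]. Setting s = f(s):
  1/10·s² + (13/20 − 1)·s + 1/4 = 0
  1/10·s² − (1/4 + 1/10)·s + 1/4 = 0
which factors as (s − 1)·(1/10·s − 1/4) = 0, giving roots s = 1 and s = (1/4)/(1/10) = 5/2. Since 5/2 ≥ 1, the smallest root in [0, 1] is s = 1.)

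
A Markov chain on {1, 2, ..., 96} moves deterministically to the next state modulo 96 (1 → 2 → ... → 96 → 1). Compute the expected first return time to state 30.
E[T_30 | X_0 = 30] = 96

The chain cycles deterministically, so starting at state 30 it returns in exactly 96 steps. Equivalently, the stationary distribution is uniform π_j = 1/96 for every state j, so by Kac's formula E[T_30] = 1/π_30 = 96.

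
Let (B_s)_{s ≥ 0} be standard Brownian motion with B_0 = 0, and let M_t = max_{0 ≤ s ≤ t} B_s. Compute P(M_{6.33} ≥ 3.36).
P(M_{6.33} ≥ 3.36) = 2·P(B_{6.33} ≥ 3.36) = 2(1 − Φ(3.36/√6.33)) ≈ 0.1817

By the reflection principle for Brownian motion, P(M_t ≥ a) = 2 · P(B_t ≥ a) for a ≥ 0. Since B_t ~ N(0, t), P(B_t ≥ 3.36) = 1 − Φ(3.36/√t) = 1 − Φ(3.36/√6.33) = 1 − Φ(1.3355). So
  P(M_{6.33} ≥ 3.36) = 2(1 − Φ(1.3355)) ≈ 0.1817.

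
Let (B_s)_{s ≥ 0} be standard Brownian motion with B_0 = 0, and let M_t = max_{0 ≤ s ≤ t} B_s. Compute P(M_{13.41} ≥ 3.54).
P(M_{13.41} ≥ 3.54) = 2·P(B_{13.41} ≥ 3.54) = 2(1 − Φ(3.54/√13.41)) ≈ 0.3337

By the reflection principle for Brownian motion, P(M_t ≥ a) = 2 · P(B_t ≥ a) for a ≥ 0. Since B_t ~ N(0, t), P(B_t ≥ 3.54) = 1 − Φ(3.54/√t) = 1 − Φ(3.54/√13.41) = 1 − Φ(0.9667). So
  P(M_{13.41} ≥ 3.54) = 2(1 − Φ(0.9667)) ≈ 0.3337.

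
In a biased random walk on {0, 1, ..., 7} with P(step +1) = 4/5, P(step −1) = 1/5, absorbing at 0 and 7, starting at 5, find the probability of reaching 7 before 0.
P(hit 7 before 0) = (1 − (1/4)^5) / (1 − (1/4)^7) = 5456/5461

Let u_k denote P(reach 7 before 0 | start at k). Boundary: u_0 = 0, u_7 = 1. Recurrence: u_k = 4/5·u_{k+1} + 1/5·u_{k-1} for 1 ≤ k ≤ 6. Try u_k = A + B·r^k with r = q/p = (1/5)/(4/5) = 1/4. Substitution satisfies the recurrence; boundary conditions give:
  u_k = (1 − r^k) / (1 − r^N) = (1 − (1/4)^5) / (1 − (1/4)^7) = 5456/5461.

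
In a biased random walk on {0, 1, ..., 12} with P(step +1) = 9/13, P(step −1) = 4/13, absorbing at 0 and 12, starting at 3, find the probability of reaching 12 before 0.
P(hit 12 before 0) = (1 − (4/9)^3) / (1 − (4/9)^12) = 387420489/424680841

Let u_k denote P(reach 12 before 0 | start at k). Boundary: u_0 = 0, u_12 = 1. Recurrence: u_k = 9/13·u_{k+1} + 4/13·u_{k-1} for 1 ≤ k ≤ 11. Try u_k = A + B·r^k with r = q/p = (4/13)/(9/13) = 4/9. Substitution satisfies the recurrence; boundary conditions give:
  u_k = (1 − r^k) / (1 − r^N) = (1 − (4/9)^3) / (1 − (4/9)^12) = 387420489/424680841.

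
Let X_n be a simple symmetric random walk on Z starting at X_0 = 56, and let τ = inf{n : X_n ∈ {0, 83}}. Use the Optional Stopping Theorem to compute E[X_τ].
E[X_τ] = 56

X_n is a martingale and τ is a bounded-mean stopping time (indeed τ is finite a.s. with bounded expectation since the walk is in a bounded region). By the OST, E[X_τ] = E[X_0] = 56. Equivalently: E[X_τ] = 83 · P(hit 83 first) + 0 · P(hit 0 first) = 83 · (56/83) = 56.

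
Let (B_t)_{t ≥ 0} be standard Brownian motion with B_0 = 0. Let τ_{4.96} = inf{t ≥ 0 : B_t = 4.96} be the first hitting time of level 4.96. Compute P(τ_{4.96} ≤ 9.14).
P(τ_{4.96} ≤ 9.14) = 2(1 − Φ(4.96/√9.14)) = 2(1 − Φ(1.6406)) ≈ 0.1009

By the reflection principle for standard BM, P(τ_b ≤ t) = 2 · P(B_t ≥ b). Since B_t ~ N(0, t), P(B_t ≥ 4.96) = 1 − Φ(4.96/√t) = 1 − Φ(4.96/√9.14) = 1 − Φ(1.6406) ≈ 0.05044. Doubling: P(τ_{4.96} ≤ 9.14) ≈ 2 · 0.05044 = 0.10088 ≈ 0.1009.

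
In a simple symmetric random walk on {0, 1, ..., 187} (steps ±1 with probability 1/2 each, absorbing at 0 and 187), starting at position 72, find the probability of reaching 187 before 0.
P(hit 187 before 0) = 72/187

Let u_k = P(hit 187 before 0 | start at k). Then u_0 = 0, u_187 = 1, and u_k = u_{k-1}/2 + u_{k+1}/2 for 1 ≤ k ≤ 186. This harmonic recurrence is solved by u_k = k/187, giving u_72 = 72/187.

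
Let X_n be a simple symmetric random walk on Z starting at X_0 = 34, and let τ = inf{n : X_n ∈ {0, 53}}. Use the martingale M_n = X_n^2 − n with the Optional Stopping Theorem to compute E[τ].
E[τ] = 646

M_n = X_n^2 − n is a martingale (since E[X_{n+1}^2 | F_n] = X_n^2 + 1). By OST (τ has finite mean in a bounded region), E[M_τ] = E[M_0] = X_0^2 − 0 = 34^2 = 1156. Also E[M_τ] = E[X_τ^2] − E[τ]. The walk exits at 0 or 53, with P(hit 53 first) = 34/53, so E[X_τ^2] = 53^2 · 34/53 + 0 = 1802. Thus E[τ] = E[X_τ^2] − E[M_τ] = 1802 − 1156 = 646 = 34(53 − 34) = 646.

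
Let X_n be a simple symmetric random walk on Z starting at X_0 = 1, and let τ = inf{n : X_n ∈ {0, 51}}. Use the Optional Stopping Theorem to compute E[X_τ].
E[X_τ] = 1

X_n is a martingale and τ is a bounded-mean stopping time (indeed τ is finite a.s. with bounded expectation since the walk is in a bounded region). By the OST, E[X_τ] = E[X_0] = 1. Equivalently: E[X_τ] = 51 · P(hit 51 first) + 0 · P(hit 0 first) = 51 · (1/51) = 1.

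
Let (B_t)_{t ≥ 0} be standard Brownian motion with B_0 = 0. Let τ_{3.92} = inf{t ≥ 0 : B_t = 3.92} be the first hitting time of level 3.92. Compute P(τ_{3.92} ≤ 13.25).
P(τ_{3.92} ≤ 13.25) = 2(1 − Φ(3.92/√13.25)) = 2(1 − Φ(1.0769)) ≈ 0.2815

By the reflection principle for standard BM, P(τ_b ≤ t) = 2 · P(B_t ≥ b). Since B_t ~ N(0, t), P(B_t ≥ 3.92) = 1 − Φ(3.92/√t) = 1 − Φ(3.92/√13.25) = 1 − Φ(1.0769) ≈ 0.14076. Doubling: P(τ_{3.92} ≤ 13.25) ≈ 2 · 0.14076 = 0.28152 ≈ 0.2815.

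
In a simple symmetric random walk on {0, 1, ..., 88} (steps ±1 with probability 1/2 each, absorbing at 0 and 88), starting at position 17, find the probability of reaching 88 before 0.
P(hit 88 before 0) = 17/88

Let u_k = P(hit 88 before 0 | start at k). Then u_0 = 0, u_88 = 1, and u_k = u_{k-1}/2 + u_{k+1}/2 for 1 ≤ k ≤ 87. This harmonic recurrence is solved by u_k = k/88, giving u_17 = 17/88.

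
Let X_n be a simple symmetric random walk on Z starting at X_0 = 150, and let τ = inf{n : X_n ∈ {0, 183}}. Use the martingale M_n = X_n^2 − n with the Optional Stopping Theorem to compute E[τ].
E[τ] = 4950

M_n = X_n^2 − n is a martingale (since E[X_{n+1}^2 | F_n] = X_n^2 + 1). By OST (τ has finite mean in a bounded region), E[M_τ] = E[M_0] = X_0^2 − 0 = 150^2 = 22500. Also E[M_τ] = E[X_τ^2] − E[τ]. The walk exits at 0 or 183, with P(hit 183 first) = 150/183, so E[X_τ^2] = 183^2 · 150/183 + 0 = 27450. Thus E[τ] = E[X_τ^2] − E[M_τ] = 27450 − 22500 = 4950 = 150(183 − 150) = 4950.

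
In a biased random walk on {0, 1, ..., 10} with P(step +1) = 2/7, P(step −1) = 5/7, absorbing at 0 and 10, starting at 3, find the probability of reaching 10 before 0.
P(hit 10 before 0) = (1 − (5/2)^3) / (1 − (5/2)^10) = 4992/3254867

Let u_k denote P(reach 10 before 0 | start at k). Boundary: u_0 = 0, u_10 = 1. Recurrence: u_k = 2/7·u_{k+1} + 5/7·u_{k-1} for 1 ≤ k ≤ 9. Try u_k = A + B·r^k with r = q/p = (5/7)/(2/7) = 5/2. Substitution satisfies the recurrence; boundary conditions give:
  u_k = (1 − r^k) / (1 − r^N) = (1 − (5/2)^3) / (1 − (5/2)^10) = 4992/3254867.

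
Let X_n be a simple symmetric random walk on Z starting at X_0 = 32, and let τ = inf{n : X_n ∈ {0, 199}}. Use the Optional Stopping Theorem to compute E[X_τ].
E[X_τ] = 32

X_n is a martingale and τ is a bounded-mean stopping time (indeed τ is finite a.s. with bounded expectation since the walk is in a bounded region). By the OST, E[X_τ] = E[X_0] = 32. Equivalently: E[X_τ] = 199 · P(hit 199 first) + 0 · P(hit 0 first) = 199 · (32/199) = 32.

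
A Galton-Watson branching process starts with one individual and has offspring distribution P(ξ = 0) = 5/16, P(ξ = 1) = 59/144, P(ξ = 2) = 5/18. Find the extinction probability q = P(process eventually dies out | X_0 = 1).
q = 1

Mean offspring μ = 0·5/16 + 1·59/144 + 2·5/18 = 139/144 ≤ 1. For μ ≤ 1 with offspring not concentrated at 1, the Galton-Watson process goes extinct almost surely, so q = 1.
(Algebraic check: The pgf is f(s) = 5/16 + 59/144·s + 5/18·s². The extinction probability q is the smallest fixed point of f in [0, 1]. Setting s = f(s):
  5/18·s² + (59/144 − 1)·s + 5/16 = 0
  5/18·s² − (5/16 + 5/18)·s + 5/16 = 0
which factors as (s − 1)·(5/18·s − 5/16) = 0, giving roots s = 1 and s = (5/16)/(5/18) = 9/8. Since 9/8 ≥ 1, the smallest root in [0, 1] is s = 1.)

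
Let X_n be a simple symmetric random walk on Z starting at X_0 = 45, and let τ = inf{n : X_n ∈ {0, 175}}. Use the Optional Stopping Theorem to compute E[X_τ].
E[X_τ] = 45

X_n is a martingale and τ is a bounded-mean stopping time (indeed τ is finite a.s. with bounded expectation since the walk is in a bounded region). By the OST, E[X_τ] = E[X_0] = 45. Equivalently: E[X_τ] = 175 · P(hit 175 first) + 0 · P(hit 0 first) = 175 · (45/175) = 45.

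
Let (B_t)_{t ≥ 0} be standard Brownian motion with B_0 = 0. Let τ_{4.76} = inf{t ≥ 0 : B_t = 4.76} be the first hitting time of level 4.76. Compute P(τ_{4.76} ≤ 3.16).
P(τ_{4.76} ≤ 3.16) = 2(1 − Φ(4.76/√3.16)) = 2(1 − Φ(2.6777)) ≈ 0.0074

By the reflection principle for standard BM, P(τ_b ≤ t) = 2 · P(B_t ≥ b). Since B_t ~ N(0, t), P(B_t ≥ 4.76) = 1 − Φ(4.76/√t) = 1 − Φ(4.76/√3.16) = 1 − Φ(2.6777) ≈ 0.00371. Doubling: P(τ_{4.76} ≤ 3.16) ≈ 2 · 0.00371 = 0.00742 ≈ 0.0074.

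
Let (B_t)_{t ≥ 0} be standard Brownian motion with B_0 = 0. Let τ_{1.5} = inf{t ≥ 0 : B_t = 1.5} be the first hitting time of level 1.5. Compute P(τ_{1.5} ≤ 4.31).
P(τ_{1.5} ≤ 4.31) = 2(1 − Φ(1.5/√4.31)) = 2(1 − Φ(0.7225)) ≈ 0.4700

By the reflection principle for standard BM, P(τ_b ≤ t) = 2 · P(B_t ≥ b). Since B_t ~ N(0, t), P(B_t ≥ 1.5) = 1 − Φ(1.5/√t) = 1 − Φ(1.5/√4.31) = 1 − Φ(0.7225) ≈ 0.23499. Doubling: P(τ_{1.5} ≤ 4.31) ≈ 2 · 0.23499 = 0.46998 ≈ 0.4700.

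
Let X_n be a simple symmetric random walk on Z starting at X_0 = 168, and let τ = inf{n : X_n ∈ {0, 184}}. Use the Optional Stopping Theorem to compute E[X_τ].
E[X_τ] = 168

X_n is a martingale and τ is a bounded-mean stopping time (indeed τ is finite a.s. with bounded expectation since the walk is in a bounded region). By the OST, E[X_τ] = E[X_0] = 168. Equivalently: E[X_τ] = 184 · P(hit 184 first) + 0 · P(hit 0 first) = 184 · (168/184) = 168.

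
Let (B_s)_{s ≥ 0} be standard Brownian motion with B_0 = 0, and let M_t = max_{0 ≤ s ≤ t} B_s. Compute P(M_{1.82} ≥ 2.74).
P(M_{1.82} ≥ 2.74) = 2·P(B_{1.82} ≥ 2.74) = 2(1 − Φ(2.74/√1.82)) ≈ 0.0423

By the reflection principle for Brownian motion, P(M_t ≥ a) = 2 · P(B_t ≥ a) for a ≥ 0. Since B_t ~ N(0, t), P(B_t ≥ 2.74) = 1 − Φ(2.74/√t) = 1 − Φ(2.74/√1.82) = 1 − Φ(2.0310). So
  P(M_{1.82} ≥ 2.74) = 2(1 − Φ(2.0310)) ≈ 0.0423.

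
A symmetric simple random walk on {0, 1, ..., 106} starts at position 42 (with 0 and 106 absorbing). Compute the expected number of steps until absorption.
E[τ | X_0 = 42] = 2688

Let v_k = E[τ | X_0 = k]. Boundary: v_0 = v_106 = 0. Recurrence: v_k = 1 + (v_{k-1} + v_{k+1})/2 for 1 ≤ k ≤ 105. The particular solution to v_k − (v_{k-1} + v_{k+1})/2 = 1 is v_k = −k^2. Adding homogeneous solution A + B k and matching boundaries gives v_k = k (106 − k). Substituting k = 42: v_42 = 42 · 64 = 2688.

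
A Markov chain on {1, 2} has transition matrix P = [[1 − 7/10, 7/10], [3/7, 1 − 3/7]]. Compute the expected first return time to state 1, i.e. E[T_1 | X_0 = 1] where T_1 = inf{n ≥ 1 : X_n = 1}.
E[T_1 | X_0 = 1] = 1/π_1 = 79/30

For an irreducible recurrent Markov chain with stationary distribution π, E[T_i | X_0 = i] = 1/π_i (Kac's formula). Here π_1 = (3/7)/(7/10 + 3/7) = (3/7)/(79/70) = 30/79, so E[T_1 | X_0 = 1] = 1/π_1 = (7/10 + 3/7)/(3/7) = (79/70)/(3/7) = 79/30.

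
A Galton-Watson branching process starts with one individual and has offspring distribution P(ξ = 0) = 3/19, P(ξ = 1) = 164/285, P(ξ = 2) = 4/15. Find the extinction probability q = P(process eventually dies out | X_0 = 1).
q = 45/76

The pgf is f(s) = 3/19 + 164/285·s + 4/15·s². The extinction probability q is the smallest fixed point of f in [0, 1]. Setting s = f(s):
  4/15·s² + (164/285 − 1)·s + 3/19 = 0
  4/15·s² − (3/19 + 4/15)·s + 3/19 = 0
which factors as (s − 1)·(4/15·s − 3/19) = 0, giving roots s = 1 and s = (3/19)/(4/15) = 45/76.
Mean offspring μ = 164/285 + 2·4/15 = 316/285 > 1 (supercritical), so q < 1. The extinction probability is the smaller root: q = (3/19)/(4/15) = 45/76.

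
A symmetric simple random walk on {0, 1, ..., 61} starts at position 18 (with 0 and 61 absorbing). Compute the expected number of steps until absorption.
E[τ | X_0 = 18] = 774

Let v_k = E[τ | X_0 = k]. Boundary: v_0 = v_61 = 0. Recurrence: v_k = 1 + (v_{k-1} + v_{k+1})/2 for 1 ≤ k ≤ 60. The particular solution to v_k − (v_{k-1} + v_{k+1})/2 = 1 is v_k = −k^2. Adding homogeneous solution A + B k and matching boundaries gives v_k = k (61 − k). Substituting k = 18: v_18 = 18 · 43 = 774.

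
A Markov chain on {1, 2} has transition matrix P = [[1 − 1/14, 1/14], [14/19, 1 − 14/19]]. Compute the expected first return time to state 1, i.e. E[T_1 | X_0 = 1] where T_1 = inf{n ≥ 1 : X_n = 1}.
E[T_1 | X_0 = 1] = 1/π_1 = 215/196

For an irreducible recurrent Markov chain with stationary distribution π, E[T_i | X_0 = i] = 1/π_i (Kac's formula). Here π_1 = (14/19)/(1/14 + 14/19) = (14/19)/(215/266) = 196/215, so E[T_1 | X_0 = 1] = 1/π_1 = (1/14 + 14/19)/(14/19) = (215/266)/(14/19) = 215/196.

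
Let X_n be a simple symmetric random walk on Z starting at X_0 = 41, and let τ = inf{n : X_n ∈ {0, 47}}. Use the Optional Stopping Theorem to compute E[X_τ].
E[X_τ] = 41

X_n is a martingale and τ is a bounded-mean stopping time (indeed τ is finite a.s. with bounded expectation since the walk is in a bounded region). By the OST, E[X_τ] = E[X_0] = 41. Equivalently: E[X_τ] = 47 · P(hit 47 first) + 0 · P(hit 0 first) = 47 · (41/47) = 41.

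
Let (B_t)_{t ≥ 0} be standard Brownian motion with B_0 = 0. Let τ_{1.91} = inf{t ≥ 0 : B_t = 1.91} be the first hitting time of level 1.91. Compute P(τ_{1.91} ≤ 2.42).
P(τ_{1.91} ≤ 2.42) = 2(1 − Φ(1.91/√2.42)) = 2(1 − Φ(1.2278)) ≈ 0.2195

By the reflection principle for standard BM, P(τ_b ≤ t) = 2 · P(B_t ≥ b). Since B_t ~ N(0, t), P(B_t ≥ 1.91) = 1 − Φ(1.91/√t) = 1 − Φ(1.91/√2.42) = 1 − Φ(1.2278) ≈ 0.10976. Doubling: P(τ_{1.91} ≤ 2.42) ≈ 2 · 0.10976 = 0.21952 ≈ 0.2195.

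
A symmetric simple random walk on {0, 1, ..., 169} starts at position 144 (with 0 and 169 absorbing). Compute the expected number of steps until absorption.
E[τ | X_0 = 144] = 3600

Let v_k = E[τ | X_0 = k]. Boundary: v_0 = v_169 = 0. Recurrence: v_k = 1 + (v_{k-1} + v_{k+1})/2 for 1 ≤ k ≤ 168. The particular solution to v_k − (v_{k-1} + v_{k+1})/2 = 1 is v_k = −k^2. Adding homogeneous solution A + B k and matching boundaries gives v_k = k (169 − k). Substituting k = 144: v_144 = 144 · 25 = 3600.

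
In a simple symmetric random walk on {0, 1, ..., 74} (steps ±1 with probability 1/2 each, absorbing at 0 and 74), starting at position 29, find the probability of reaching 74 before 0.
P(hit 74 before 0) = 29/74

Let u_k = P(hit 74 before 0 | start at k). Then u_0 = 0, u_74 = 1, and u_k = u_{k-1}/2 + u_{k+1}/2 for 1 ≤ k ≤ 73. This harmonic recurrence is solved by u_k = k/74, giving u_29 = 29/74.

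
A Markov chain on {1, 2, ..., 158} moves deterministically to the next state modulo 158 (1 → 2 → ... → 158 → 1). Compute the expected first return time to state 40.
E[T_40 | X_0 = 40] = 158

The chain cycles deterministically, so starting at state 40 it returns in exactly 158 steps. Equivalently, the stationary distribution is uniform π_j = 1/158 for every state j, so by Kac's formula E[T_40] = 1/π_40 = 158.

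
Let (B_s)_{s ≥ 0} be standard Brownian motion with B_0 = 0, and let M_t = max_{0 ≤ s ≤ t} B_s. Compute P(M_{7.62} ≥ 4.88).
P(M_{7.62} ≥ 4.88) = 2·P(B_{7.62} ≥ 4.88) = 2(1 − Φ(4.88/√7.62)) ≈ 0.0771

By the reflection principle for Brownian motion, P(M_t ≥ a) = 2 · P(B_t ≥ a) for a ≥ 0. Since B_t ~ N(0, t), P(B_t ≥ 4.88) = 1 − Φ(4.88/√t) = 1 − Φ(4.88/√7.62) = 1 − Φ(1.7678). So
  P(M_{7.62} ≥ 4.88) = 2(1 − Φ(1.7678)) ≈ 0.0771.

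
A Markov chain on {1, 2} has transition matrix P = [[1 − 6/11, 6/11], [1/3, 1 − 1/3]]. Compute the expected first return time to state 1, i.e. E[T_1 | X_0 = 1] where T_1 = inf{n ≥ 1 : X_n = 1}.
E[T_1 | X_0 = 1] = 1/π_1 = 29/11

For an irreducible recurrent Markov chain with stationary distribution π, E[T_i | X_0 = i] = 1/π_i (Kac's formula). Here π_1 = (1/3)/(6/11 + 1/3) = (1/3)/(29/33) = 11/29, so E[T_1 | X_0 = 1] = 1/π_1 = (6/11 + 1/3)/(1/3) = (29/33)/(1/3) = 29/11.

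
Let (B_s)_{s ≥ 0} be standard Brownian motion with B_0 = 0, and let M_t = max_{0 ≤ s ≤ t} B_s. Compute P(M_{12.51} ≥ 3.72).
P(M_{12.51} ≥ 3.72) = 2·P(B_{12.51} ≥ 3.72) = 2(1 − Φ(3.72/√12.51)) ≈ 0.2929

By the reflection principle for Brownian motion, P(M_t ≥ a) = 2 · P(B_t ≥ a) for a ≥ 0. Since B_t ~ N(0, t), P(B_t ≥ 3.72) = 1 − Φ(3.72/√t) = 1 − Φ(3.72/√12.51) = 1 − Φ(1.0518). So
  P(M_{12.51} ≥ 3.72) = 2(1 − Φ(1.0518)) ≈ 0.2929.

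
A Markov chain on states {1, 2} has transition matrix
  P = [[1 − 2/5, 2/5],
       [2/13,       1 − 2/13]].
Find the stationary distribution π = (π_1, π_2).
π_1 = 5/18, π_2 = 13/18

Solve πP = π with π_1 + π_2 = 1. From πP = π: π_1 · (1 − 2/5) + π_2 · 2/13 = π_1 ⇒ π_2 · 2/13 = π_1 · 2/5 ⇒ π_2/π_1 = (2/5)/(2/13) = 13/5. Together with π_1 + π_2 = 1:
  π_1 = (2/13)/(2/5 + 2/13) = (2/13)/(36/65) = 5/18,
  π_2 = (2/5)/(2/5 + 2/13) = (2/5)/(36/65) = 13/18.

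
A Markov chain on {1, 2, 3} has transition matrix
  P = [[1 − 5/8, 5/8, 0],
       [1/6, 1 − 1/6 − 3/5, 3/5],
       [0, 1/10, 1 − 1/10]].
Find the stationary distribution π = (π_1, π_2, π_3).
π = (4/109, 15/109, 90/109)

This is a birth-death chain on three states, which satisfies detailed balance: π_1 · P_{12} = π_2 · P_{21} and π_2 · P_{23} = π_3 · P_{32}.
From π_1 · 5/8 = π_2 · 1/6: π_2/π_1 = (5/8)/(1/6) = 15/4.
From π_2 · 3/5 = π_3 · 1/10: π_3/π_2 = (3/5)/(1/10) = 6.
Take π_1 proportional to 1; then unnormalized π = (1, 15/4, 45/2). Normalize by dividing by the sum 109/4:
  π = (4/109, 15/109, 90/109).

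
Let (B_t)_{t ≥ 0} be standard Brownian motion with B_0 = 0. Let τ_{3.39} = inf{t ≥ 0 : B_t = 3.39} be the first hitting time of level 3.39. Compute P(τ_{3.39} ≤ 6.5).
P(τ_{3.39} ≤ 6.5) = 2(1 − Φ(3.39/√6.5)) = 2(1 − Φ(1.3297)) ≈ 0.1836

By the reflection principle for standard BM, P(τ_b ≤ t) = 2 · P(B_t ≥ b). Since B_t ~ N(0, t), P(B_t ≥ 3.39) = 1 − Φ(3.39/√t) = 1 − Φ(3.39/√6.5) = 1 − Φ(1.3297) ≈ 0.09181. Doubling: P(τ_{3.39} ≤ 6.5) ≈ 2 · 0.09181 = 0.18362 ≈ 0.1836.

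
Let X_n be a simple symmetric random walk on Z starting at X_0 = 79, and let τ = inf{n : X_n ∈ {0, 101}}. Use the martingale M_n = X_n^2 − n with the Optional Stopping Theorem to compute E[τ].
E[τ] = 1738

M_n = X_n^2 − n is a martingale (since E[X_{n+1}^2 | F_n] = X_n^2 + 1). By OST (τ has finite mean in a bounded region), E[M_τ] = E[M_0] = X_0^2 − 0 = 79^2 = 6241. Also E[M_τ] = E[X_τ^2] − E[τ]. The walk exits at 0 or 101, with P(hit 101 first) = 79/101, so E[X_τ^2] = 101^2 · 79/101 + 0 = 7979. Thus E[τ] = E[X_τ^2] − E[M_τ] = 7979 − 6241 = 1738 = 79(101 − 79) = 1738.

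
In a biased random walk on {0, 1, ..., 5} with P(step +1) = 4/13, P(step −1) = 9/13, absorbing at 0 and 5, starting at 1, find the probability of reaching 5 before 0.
P(hit 5 before 0) = (1 − (9/4)^1) / (1 − (9/4)^5) = 256/11605

Let u_k denote P(reach 5 before 0 | start at k). Boundary: u_0 = 0, u_5 = 1. Recurrence: u_k = 4/13·u_{k+1} + 9/13·u_{k-1} for 1 ≤ k ≤ 4. Try u_k = A + B·r^k with r = q/p = (9/13)/(4/13) = 9/4. Substitution satisfies the recurrence; boundary conditions give:
  u_k = (1 − r^k) / (1 − r^N) = (1 − (9/4)^1) / (1 − (9/4)^5) = 256/11605.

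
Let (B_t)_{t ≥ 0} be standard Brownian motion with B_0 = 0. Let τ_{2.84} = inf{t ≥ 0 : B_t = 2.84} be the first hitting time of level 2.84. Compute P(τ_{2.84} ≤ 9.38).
P(τ_{2.84} ≤ 9.38) = 2(1 − Φ(2.84/√9.38)) = 2(1 − Φ(0.9273)) ≈ 0.3538

By the reflection principle for standard BM, P(τ_b ≤ t) = 2 · P(B_t ≥ b). Since B_t ~ N(0, t), P(B_t ≥ 2.84) = 1 − Φ(2.84/√t) = 1 − Φ(2.84/√9.38) = 1 − Φ(0.9273) ≈ 0.17689. Doubling: P(τ_{2.84} ≤ 9.38) ≈ 2 · 0.17689 = 0.35378 ≈ 0.3538.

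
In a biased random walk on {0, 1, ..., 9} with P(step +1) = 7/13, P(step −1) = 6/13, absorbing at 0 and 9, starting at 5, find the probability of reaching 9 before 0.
P(hit 9 before 0) = (1 − (6/7)^5) / (1 − (6/7)^9) = 21683431/30275911

Let u_k denote P(reach 9 before 0 | start at k). Boundary: u_0 = 0, u_9 = 1. Recurrence: u_k = 7/13·u_{k+1} + 6/13·u_{k-1} for 1 ≤ k ≤ 8. Try u_k = A + B·r^k with r = q/p = (6/13)/(7/13) = 6/7. Substitution satisfies the recurrence; boundary conditions give:
  u_k = (1 − r^k) / (1 − r^N) = (1 − (6/7)^5) / (1 − (6/7)^9) = 21683431/30275911.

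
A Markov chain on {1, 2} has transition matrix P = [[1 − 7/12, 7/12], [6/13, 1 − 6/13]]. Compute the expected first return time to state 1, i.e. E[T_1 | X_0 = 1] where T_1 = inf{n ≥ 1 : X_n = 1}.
E[T_1 | X_0 = 1] = 1/π_1 = 163/72

For an irreducible recurrent Markov chain with stationary distribution π, E[T_i | X_0 = i] = 1/π_i (Kac's formula). Here π_1 = (6/13)/(7/12 + 6/13) = (6/13)/(163/156) = 72/163, so E[T_1 | X_0 = 1] = 1/π_1 = (7/12 + 6/13)/(6/13) = (163/156)/(6/13) = 163/72.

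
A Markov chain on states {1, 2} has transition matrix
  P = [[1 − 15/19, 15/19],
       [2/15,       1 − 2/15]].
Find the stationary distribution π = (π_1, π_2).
π_1 = 38/263, π_2 = 225/263

Solve πP = π with π_1 + π_2 = 1. From πP = π: π_1 · (1 − 15/19) + π_2 · 2/15 = π_1 ⇒ π_2 · 2/15 = π_1 · 15/19 ⇒ π_2/π_1 = (15/19)/(2/15) = 225/38. Together with π_1 + π_2 = 1:
  π_1 = (2/15)/(15/19 + 2/15) = (2/15)/(263/285) = 38/263,
  π_2 = (15/19)/(15/19 + 2/15) = (15/19)/(263/285) = 225/263.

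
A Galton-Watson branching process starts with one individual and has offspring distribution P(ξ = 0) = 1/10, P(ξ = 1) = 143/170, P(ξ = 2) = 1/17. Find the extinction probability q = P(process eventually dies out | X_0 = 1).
q = 1

Mean offspring μ = 0·1/10 + 1·143/170 + 2·1/17 = 163/170 ≤ 1. For μ ≤ 1 with offspring not concentrated at 1, the Galton-Watson process goes extinct almost surely, so q = 1.
(Algebraic check: The pgf is f(s) = 1/10 + 143/170·s + 1/17·s². The extinction probability q is the smallest fixed point of f in [0, 1]. Setting s = f(s):
  1/17·s² + (143/170 − 1)·s + 1/10 = 0
  1/17·s² − (1/10 + 1/17)·s + 1/10 = 0
which factors as (s − 1)·(1/17·s − 1/10) = 0, giving roots s = 1 and s = (1/10)/(1/17) = 17/10. Since 17/10 ≥ 1, the smallest root in [0, 1] is s = 1.)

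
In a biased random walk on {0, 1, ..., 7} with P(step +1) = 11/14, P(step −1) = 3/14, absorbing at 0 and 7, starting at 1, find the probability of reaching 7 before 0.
P(hit 7 before 0) = (1 − (3/11)^1) / (1 − (3/11)^7) = 1771561/2435623

Let u_k denote P(reach 7 before 0 | start at k). Boundary: u_0 = 0, u_7 = 1. Recurrence: u_k = 11/14·u_{k+1} + 3/14·u_{k-1} for 1 ≤ k ≤ 6. Try u_k = A + B·r^k with r = q/p = (3/14)/(11/14) = 3/11. Substitution satisfies the recurrence; boundary conditions give:
  u_k = (1 − r^k) / (1 − r^N) = (1 − (3/11)^1) / (1 − (3/11)^7) = 1771561/2435623.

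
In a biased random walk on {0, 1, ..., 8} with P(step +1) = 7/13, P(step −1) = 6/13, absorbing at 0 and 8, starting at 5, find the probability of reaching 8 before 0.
P(hit 8 before 0) = (1 − (6/7)^5) / (1 − (6/7)^8) = 3097633/4085185

Let u_k denote P(reach 8 before 0 | start at k). Boundary: u_0 = 0, u_8 = 1. Recurrence: u_k = 7/13·u_{k+1} + 6/13·u_{k-1} for 1 ≤ k ≤ 7. Try u_k = A + B·r^k with r = q/p = (6/13)/(7/13) = 6/7. Substitution satisfies the recurrence; boundary conditions give:
  u_k = (1 − r^k) / (1 − r^N) = (1 − (6/7)^5) / (1 − (6/7)^8) = 3097633/4085185.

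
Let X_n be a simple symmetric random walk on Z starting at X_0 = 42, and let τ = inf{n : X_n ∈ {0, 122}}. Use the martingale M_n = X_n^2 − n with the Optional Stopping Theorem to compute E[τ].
E[τ] = 3360

M_n = X_n^2 − n is a martingale (since E[X_{n+1}^2 | F_n] = X_n^2 + 1). By OST (τ has finite mean in a bounded region), E[M_τ] = E[M_0] = X_0^2 − 0 = 42^2 = 1764. Also E[M_τ] = E[X_τ^2] − E[τ]. The walk exits at 0 or 122, with P(hit 122 first) = 42/122, so E[X_τ^2] = 122^2 · 42/122 + 0 = 5124. Thus E[τ] = E[X_τ^2] − E[M_τ] = 5124 − 1764 = 3360 = 42(122 − 42) = 3360.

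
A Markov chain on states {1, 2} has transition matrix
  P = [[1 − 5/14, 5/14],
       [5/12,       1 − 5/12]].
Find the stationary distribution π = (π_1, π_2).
π_1 = 7/13, π_2 = 6/13

Solve πP = π with π_1 + π_2 = 1. From πP = π: π_1 · (1 − 5/14) + π_2 · 5/12 = π_1 ⇒ π_2 · 5/12 = π_1 · 5/14 ⇒ π_2/π_1 = (5/14)/(5/12) = 6/7. Together with π_1 + π_2 = 1:
  π_1 = (5/12)/(5/14 + 5/12) = (5/12)/(65/84) = 7/13,
  π_2 = (5/14)/(5/14 + 5/12) = (5/14)/(65/84) = 6/13.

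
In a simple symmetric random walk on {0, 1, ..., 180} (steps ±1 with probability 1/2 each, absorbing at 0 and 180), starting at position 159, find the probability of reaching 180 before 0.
P(hit 180 before 0) = 159/180 = 53/60

Let u_k = P(hit 180 before 0 | start at k). Then u_0 = 0, u_180 = 1, and u_k = u_{k-1}/2 + u_{k+1}/2 for 1 ≤ k ≤ 179. This harmonic recurrence is solved by u_k = k/180, giving u_159 = 159/180 = 53/60.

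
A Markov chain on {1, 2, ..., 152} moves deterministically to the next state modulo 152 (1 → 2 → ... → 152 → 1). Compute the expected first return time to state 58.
E[T_58 | X_0 = 58] = 152

The chain cycles deterministically, so starting at state 58 it returns in exactly 152 steps. Equivalently, the stationary distribution is uniform π_j = 1/152 for every state j, so by Kac's formula E[T_58] = 1/π_58 = 152.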